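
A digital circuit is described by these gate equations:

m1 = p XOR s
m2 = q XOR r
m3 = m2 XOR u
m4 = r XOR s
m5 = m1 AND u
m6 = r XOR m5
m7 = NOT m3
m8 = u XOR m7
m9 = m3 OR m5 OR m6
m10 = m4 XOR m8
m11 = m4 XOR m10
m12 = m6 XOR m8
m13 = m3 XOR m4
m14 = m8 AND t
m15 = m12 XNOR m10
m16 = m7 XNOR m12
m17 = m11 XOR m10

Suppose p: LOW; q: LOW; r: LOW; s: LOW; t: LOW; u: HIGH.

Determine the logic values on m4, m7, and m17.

m2 = q XOR r = LOW XOR LOW = LOW
m3 = m2 XOR u = LOW XOR HIGH = HIGH
m4 = r XOR s = LOW XOR LOW = LOW
m7 = NOT m3 = NOT HIGH = LOW
m8 = u XOR m7 = HIGH XOR LOW = HIGH
m10 = m4 XOR m8 = LOW XOR HIGH = HIGH
m11 = m4 XOR m10 = LOW XOR HIGH = HIGH
m17 = m11 XOR m10 = HIGH XOR HIGH = LOW

m4 = LOW, m7 = LOW, m17 = LOW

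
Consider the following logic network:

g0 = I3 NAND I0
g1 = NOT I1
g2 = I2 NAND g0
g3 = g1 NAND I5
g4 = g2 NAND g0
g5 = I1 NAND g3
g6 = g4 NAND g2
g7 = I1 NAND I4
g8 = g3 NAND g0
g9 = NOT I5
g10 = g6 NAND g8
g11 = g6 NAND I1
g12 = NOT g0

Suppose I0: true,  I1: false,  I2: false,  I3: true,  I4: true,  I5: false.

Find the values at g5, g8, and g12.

g5 = true; g8 = true; g12 = true

g0 = I3 NAND I0 = true NAND true = false
g1 = NOT I1 = NOT false = true
g3 = g1 NAND I5 = true NAND false = true
g5 = I1 NAND g3 = false NAND true = true
g8 = g3 NAND g0 = true NAND false = true
g12 = NOT g0 = NOT false = true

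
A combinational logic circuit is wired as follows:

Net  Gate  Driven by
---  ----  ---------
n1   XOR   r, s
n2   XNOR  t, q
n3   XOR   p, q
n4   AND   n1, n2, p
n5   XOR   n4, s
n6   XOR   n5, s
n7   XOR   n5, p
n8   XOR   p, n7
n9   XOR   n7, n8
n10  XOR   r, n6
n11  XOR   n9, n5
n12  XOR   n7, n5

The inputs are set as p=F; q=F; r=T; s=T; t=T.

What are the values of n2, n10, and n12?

n1 = r XOR s = T XOR T = F
n2 = t XNOR q = T XNOR F = F
n4 = n1 AND n2 AND p = F AND F AND F = F
n5 = n4 XOR s = F XOR T = T
n6 = n5 XOR s = T XOR T = F
n7 = n5 XOR p = T XOR F = T
n10 = r XOR n6 = T XOR F = T
n12 = n7 XOR n5 = T XOR T = F

n2 = F, n10 = T, n12 = F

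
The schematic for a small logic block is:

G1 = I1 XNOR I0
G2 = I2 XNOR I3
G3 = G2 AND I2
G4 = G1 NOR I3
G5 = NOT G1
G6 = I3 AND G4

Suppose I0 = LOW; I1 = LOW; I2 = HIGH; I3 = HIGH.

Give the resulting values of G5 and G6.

G1 = I1 XNOR I0 = LOW XNOR LOW = HIGH
G4 = G1 NOR I3 = HIGH NOR HIGH = LOW
G5 = NOT G1 = NOT HIGH = LOW
G6 = I3 AND G4 = HIGH AND LOW = LOW

G5 = LOW, G6 = LOW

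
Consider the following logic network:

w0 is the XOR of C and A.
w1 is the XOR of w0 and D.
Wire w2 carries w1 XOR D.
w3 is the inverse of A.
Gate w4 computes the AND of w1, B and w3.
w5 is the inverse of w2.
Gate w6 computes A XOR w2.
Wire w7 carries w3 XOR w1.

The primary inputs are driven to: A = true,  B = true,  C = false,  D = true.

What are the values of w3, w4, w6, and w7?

w3 = false, w4 = false, w6 = false, w7 = false

w0 = C XOR A = false XOR true = true
w1 = w0 XOR D = true XOR true = false
w2 = w1 XOR D = false XOR true = true
w3 = NOT A = NOT true = false
w4 = w1 AND B AND w3 = false AND true AND false = false
w6 = A XOR w2 = true XOR true = false
w7 = w3 XOR w1 = false XOR false = false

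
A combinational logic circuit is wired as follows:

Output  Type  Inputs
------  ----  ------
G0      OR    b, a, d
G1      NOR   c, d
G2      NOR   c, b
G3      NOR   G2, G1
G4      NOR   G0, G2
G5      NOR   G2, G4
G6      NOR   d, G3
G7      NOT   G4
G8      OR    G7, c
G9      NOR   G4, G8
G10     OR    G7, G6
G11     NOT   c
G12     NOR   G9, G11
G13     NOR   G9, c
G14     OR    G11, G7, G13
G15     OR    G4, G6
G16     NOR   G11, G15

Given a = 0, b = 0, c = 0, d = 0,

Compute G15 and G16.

G15 = 1; G16 = 0

G0 = b OR a OR d = 0 OR 0 OR 0 = 0
G1 = c NOR d = 0 NOR 0 = 1
G2 = c NOR b = 0 NOR 0 = 1
G3 = G2 NOR G1 = 1 NOR 1 = 0
G4 = G0 NOR G2 = 0 NOR 1 = 0
G6 = d NOR G3 = 0 NOR 0 = 1
G11 = NOT c = NOT 0 = 1
G15 = G4 OR G6 = 0 OR 1 = 1
G16 = G11 NOR G15 = 1 NOR 1 = 0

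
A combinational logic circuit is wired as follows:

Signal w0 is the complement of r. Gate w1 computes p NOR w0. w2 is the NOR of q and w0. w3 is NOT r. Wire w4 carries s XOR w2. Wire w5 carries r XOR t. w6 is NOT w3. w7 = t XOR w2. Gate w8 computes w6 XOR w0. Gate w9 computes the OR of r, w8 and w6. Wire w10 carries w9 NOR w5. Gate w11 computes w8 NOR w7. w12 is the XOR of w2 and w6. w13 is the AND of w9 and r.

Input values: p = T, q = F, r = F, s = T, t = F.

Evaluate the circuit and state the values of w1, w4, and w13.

w0 = NOT r = NOT F = T
w1 = p NOR w0 = T NOR T = F
w2 = q NOR w0 = F NOR T = F
w3 = NOT r = NOT F = T
w4 = s XOR w2 = T XOR F = T
w6 = NOT w3 = NOT T = F
w8 = w6 XOR w0 = F XOR T = T
w9 = r OR w8 OR w6 = F OR T OR F = T
w13 = w9 AND r = T AND F = F

w1 = F; w4 = T; w13 = F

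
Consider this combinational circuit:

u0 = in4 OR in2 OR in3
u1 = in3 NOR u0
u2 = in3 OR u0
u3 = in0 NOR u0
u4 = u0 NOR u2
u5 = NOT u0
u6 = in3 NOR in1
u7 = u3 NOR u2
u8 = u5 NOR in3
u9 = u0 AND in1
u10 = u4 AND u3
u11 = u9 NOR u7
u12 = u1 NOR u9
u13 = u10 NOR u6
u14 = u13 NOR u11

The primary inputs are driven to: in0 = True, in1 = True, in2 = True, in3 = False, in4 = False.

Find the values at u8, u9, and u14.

u0 = in4 OR in2 OR in3 = False OR True OR False = True
u2 = in3 OR u0 = False OR True = True
u3 = in0 NOR u0 = True NOR True = False
u4 = u0 NOR u2 = True NOR True = False
u5 = NOT u0 = NOT True = False
u6 = in3 NOR in1 = False NOR True = False
u7 = u3 NOR u2 = False NOR True = False
u8 = u5 NOR in3 = False NOR False = True
u9 = u0 AND in1 = True AND True = True
u10 = u4 AND u3 = False AND False = False
u11 = u9 NOR u7 = True NOR False = False
u13 = u10 NOR u6 = False NOR False = True
u14 = u13 NOR u11 = True NOR False = False

u8 = True; u9 = True; u14 = False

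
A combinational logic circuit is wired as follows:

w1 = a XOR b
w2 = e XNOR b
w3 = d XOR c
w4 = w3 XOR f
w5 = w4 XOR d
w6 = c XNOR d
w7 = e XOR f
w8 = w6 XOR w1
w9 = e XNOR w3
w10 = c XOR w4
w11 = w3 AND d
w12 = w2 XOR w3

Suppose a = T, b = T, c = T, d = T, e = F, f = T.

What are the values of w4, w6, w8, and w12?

w4 = T, w6 = T, w8 = T, w12 = F

w1 = a XOR b = T XOR T = F
w2 = e XNOR b = F XNOR T = F
w3 = d XOR c = T XOR T = F
w4 = w3 XOR f = F XOR T = T
w6 = c XNOR d = T XNOR T = T
w8 = w6 XOR w1 = T XOR F = T
w12 = w2 XOR w3 = F XOR F = F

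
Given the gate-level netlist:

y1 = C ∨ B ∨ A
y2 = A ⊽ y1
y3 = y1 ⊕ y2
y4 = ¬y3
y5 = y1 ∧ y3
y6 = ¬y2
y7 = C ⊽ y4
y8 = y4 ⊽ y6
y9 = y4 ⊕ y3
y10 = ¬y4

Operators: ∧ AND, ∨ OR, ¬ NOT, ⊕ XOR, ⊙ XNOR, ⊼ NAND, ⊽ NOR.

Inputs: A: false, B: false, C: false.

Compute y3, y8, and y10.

y3 = true; y8 = true; y10 = true

y1 = C OR B OR A = false OR false OR false = false
y2 = A NOR y1 = false NOR false = true
y3 = y1 XOR y2 = false XOR true = true
y4 = NOT y3 = NOT true = false
y6 = NOT y2 = NOT true = false
y8 = y4 NOR y6 = false NOR false = true
y10 = NOT y4 = NOT false = true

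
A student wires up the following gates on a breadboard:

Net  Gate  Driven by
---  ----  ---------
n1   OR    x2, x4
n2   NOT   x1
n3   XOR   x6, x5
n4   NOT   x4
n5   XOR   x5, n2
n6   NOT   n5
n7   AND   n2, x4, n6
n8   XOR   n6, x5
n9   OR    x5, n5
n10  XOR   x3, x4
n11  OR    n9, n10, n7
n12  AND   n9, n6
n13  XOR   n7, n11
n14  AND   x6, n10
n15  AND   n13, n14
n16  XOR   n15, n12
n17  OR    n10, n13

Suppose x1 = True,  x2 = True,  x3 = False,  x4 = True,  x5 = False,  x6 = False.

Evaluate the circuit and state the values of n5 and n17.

n5 = False, n17 = True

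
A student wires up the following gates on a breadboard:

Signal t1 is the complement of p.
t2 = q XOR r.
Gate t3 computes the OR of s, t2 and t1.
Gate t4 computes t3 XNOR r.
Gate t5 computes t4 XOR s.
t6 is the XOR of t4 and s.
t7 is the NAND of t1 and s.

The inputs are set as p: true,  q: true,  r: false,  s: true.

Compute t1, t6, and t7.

t1 = NOT p = NOT true = false
t2 = q XOR r = true XOR false = true
t3 = s OR t2 OR t1 = true OR true OR false = true
t4 = t3 XNOR r = true XNOR false = false
t6 = t4 XOR s = false XOR true = true
t7 = t1 NAND s = false NAND true = true

t1 = false, t6 = true, t7 = true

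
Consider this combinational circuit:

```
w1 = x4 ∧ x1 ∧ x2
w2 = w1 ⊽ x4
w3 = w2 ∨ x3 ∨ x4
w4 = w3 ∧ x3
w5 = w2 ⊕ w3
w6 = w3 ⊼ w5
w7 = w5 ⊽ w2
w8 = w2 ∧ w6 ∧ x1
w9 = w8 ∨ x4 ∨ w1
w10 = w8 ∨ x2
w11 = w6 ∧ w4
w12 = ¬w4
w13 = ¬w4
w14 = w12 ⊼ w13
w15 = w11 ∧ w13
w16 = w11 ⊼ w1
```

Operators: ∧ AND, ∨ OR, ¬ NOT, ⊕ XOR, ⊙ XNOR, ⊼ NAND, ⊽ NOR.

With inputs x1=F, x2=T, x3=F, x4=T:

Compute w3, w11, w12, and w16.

w1 = x4 AND x1 AND x2 = T AND F AND T = F
w2 = w1 NOR x4 = F NOR T = F
w3 = w2 OR x3 OR x4 = F OR F OR T = T
w4 = w3 AND x3 = T AND F = F
w5 = w2 XOR w3 = F XOR T = T
w6 = w3 NAND w5 = T NAND T = F
w11 = w6 AND w4 = F AND F = F
w12 = NOT w4 = NOT F = T
w16 = w11 NAND w1 = F NAND F = T

w3 = T  w11 = F  w12 = T  w16 = T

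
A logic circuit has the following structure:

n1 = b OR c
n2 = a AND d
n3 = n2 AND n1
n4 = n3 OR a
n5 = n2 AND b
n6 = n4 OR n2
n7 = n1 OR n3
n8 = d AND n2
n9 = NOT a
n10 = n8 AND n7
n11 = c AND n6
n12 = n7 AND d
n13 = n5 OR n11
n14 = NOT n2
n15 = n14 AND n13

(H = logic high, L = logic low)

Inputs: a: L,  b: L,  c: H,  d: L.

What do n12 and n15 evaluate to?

n12 = L, n15 = L

n1 = b OR c = L OR H = H
n2 = a AND d = L AND L = L
n3 = n2 AND n1 = L AND H = L
n4 = n3 OR a = L OR L = L
n5 = n2 AND b = L AND L = L
n6 = n4 OR n2 = L OR L = L
n7 = n1 OR n3 = H OR L = H
n11 = c AND n6 = H AND L = L
n12 = n7 AND d = H AND L = L
n13 = n5 OR n11 = L OR L = L
n14 = NOT n2 = NOT L = H
n15 = n14 AND n13 = H AND L = L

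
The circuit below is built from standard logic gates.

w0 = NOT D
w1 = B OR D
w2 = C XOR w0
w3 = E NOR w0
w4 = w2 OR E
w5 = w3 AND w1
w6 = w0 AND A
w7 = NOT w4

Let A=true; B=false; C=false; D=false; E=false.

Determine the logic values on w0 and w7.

w0 = NOT D = NOT false = true
w2 = C XOR w0 = false XOR true = true
w4 = w2 OR E = true OR false = true
w7 = NOT w4 = NOT true = false

w0 = true  w7 = false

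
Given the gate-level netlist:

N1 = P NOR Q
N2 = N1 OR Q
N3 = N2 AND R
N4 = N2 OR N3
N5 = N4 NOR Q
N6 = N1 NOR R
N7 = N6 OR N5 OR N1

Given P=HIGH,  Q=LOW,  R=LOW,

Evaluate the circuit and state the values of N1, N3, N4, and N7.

N1 = LOW; N3 = LOW; N4 = LOW; N7 = HIGH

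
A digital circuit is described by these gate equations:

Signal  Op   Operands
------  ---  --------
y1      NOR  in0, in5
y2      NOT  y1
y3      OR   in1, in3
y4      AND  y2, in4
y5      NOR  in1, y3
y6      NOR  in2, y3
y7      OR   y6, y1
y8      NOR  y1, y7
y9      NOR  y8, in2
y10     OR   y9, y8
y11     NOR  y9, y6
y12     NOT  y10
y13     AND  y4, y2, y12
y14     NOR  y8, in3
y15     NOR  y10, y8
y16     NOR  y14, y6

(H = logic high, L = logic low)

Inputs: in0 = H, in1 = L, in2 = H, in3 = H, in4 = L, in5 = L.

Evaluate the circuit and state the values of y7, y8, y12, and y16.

y7 = L; y8 = H; y12 = L; y16 = H

y1 = in0 NOR in5 = H NOR L = L
y3 = in1 OR in3 = L OR H = H
y6 = in2 NOR y3 = H NOR H = L
y7 = y6 OR y1 = L OR L = L
y8 = y1 NOR y7 = L NOR L = H
y9 = y8 NOR in2 = H NOR H = L
y10 = y9 OR y8 = L OR H = H
y12 = NOT y10 = NOT H = L
y14 = y8 NOR in3 = H NOR H = L
y16 = y14 NOR y6 = L NOR L = H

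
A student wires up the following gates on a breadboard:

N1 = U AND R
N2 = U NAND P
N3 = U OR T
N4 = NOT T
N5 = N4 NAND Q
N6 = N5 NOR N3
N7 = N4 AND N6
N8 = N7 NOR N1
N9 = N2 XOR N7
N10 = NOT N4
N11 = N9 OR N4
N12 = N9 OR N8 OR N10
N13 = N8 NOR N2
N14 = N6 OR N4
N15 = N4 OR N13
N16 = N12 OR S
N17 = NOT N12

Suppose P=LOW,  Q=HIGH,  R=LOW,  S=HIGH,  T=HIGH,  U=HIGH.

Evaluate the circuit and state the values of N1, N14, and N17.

N1 = LOW  N14 = LOW  N17 = LOW

N1 = U AND R = HIGH AND LOW = LOW
N2 = U NAND P = HIGH NAND LOW = HIGH
N3 = U OR T = HIGH OR HIGH = HIGH
N4 = NOT T = NOT HIGH = LOW
N5 = N4 NAND Q = LOW NAND HIGH = HIGH
N6 = N5 NOR N3 = HIGH NOR HIGH = LOW
N7 = N4 AND N6 = LOW AND LOW = LOW
N8 = N7 NOR N1 = LOW NOR LOW = HIGH
N9 = N2 XOR N7 = HIGH XOR LOW = HIGH
N10 = NOT N4 = NOT LOW = HIGH
N12 = N9 OR N8 OR N10 = HIGH OR HIGH OR HIGH = HIGH
N14 = N6 OR N4 = LOW OR LOW = LOW
N17 = NOT N12 = NOT HIGH = LOW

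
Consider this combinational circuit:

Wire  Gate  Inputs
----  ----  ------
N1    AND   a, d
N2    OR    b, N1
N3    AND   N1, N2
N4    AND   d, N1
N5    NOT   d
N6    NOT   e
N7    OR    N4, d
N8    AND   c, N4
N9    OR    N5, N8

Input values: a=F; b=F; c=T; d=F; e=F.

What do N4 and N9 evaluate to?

N1 = a AND d = F AND F = F
N4 = d AND N1 = F AND F = F
N5 = NOT d = NOT F = T
N8 = c AND N4 = T AND F = F
N9 = N5 OR N8 = T OR F = T

N4 = F, N9 = T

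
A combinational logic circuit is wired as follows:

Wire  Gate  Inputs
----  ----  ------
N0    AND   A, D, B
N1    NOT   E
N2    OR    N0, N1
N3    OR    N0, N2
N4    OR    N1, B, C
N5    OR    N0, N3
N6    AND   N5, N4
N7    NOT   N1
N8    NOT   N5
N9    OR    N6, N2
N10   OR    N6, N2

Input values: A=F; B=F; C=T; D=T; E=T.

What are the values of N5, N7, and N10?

N5 = F; N7 = T; N10 = F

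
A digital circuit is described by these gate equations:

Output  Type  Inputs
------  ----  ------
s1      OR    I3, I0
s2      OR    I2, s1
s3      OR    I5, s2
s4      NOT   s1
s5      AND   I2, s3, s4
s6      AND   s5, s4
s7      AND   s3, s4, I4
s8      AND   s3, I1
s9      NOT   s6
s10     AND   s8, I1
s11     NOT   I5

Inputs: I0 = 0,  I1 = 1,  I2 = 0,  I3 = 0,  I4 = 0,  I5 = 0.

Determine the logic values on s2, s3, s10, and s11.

s1 = I3 OR I0 = 0 OR 0 = 0
s2 = I2 OR s1 = 0 OR 0 = 0
s3 = I5 OR s2 = 0 OR 0 = 0
s8 = s3 AND I1 = 0 AND 1 = 0
s10 = s8 AND I1 = 0 AND 1 = 0
s11 = NOT I5 = NOT 0 = 1

s2 = 0, s3 = 0, s10 = 0, s11 = 1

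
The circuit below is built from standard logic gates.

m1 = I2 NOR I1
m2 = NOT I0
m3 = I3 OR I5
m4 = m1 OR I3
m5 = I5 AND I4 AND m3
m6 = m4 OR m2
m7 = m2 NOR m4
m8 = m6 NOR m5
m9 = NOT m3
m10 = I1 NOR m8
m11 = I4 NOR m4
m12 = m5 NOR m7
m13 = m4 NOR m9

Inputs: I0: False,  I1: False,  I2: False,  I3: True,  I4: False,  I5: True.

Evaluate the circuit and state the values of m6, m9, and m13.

m1 = I2 NOR I1 = False NOR False = True
m2 = NOT I0 = NOT False = True
m3 = I3 OR I5 = True OR True = True
m4 = m1 OR I3 = True OR True = True
m6 = m4 OR m2 = True OR True = True
m9 = NOT m3 = NOT True = False
m13 = m4 NOR m9 = True NOR False = False

m6 = True; m9 = False; m13 = False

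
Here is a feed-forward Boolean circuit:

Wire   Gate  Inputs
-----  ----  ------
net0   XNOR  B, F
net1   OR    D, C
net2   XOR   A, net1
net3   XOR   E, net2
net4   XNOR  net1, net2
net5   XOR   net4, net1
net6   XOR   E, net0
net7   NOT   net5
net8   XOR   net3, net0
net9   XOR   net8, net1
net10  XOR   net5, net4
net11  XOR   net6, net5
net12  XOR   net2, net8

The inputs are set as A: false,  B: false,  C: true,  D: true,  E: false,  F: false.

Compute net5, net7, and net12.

net0 = B XNOR F = false XNOR false = true
net1 = D OR C = true OR true = true
net2 = A XOR net1 = false XOR true = true
net3 = E XOR net2 = false XOR true = true
net4 = net1 XNOR net2 = true XNOR true = true
net5 = net4 XOR net1 = true XOR true = false
net7 = NOT net5 = NOT false = true
net8 = net3 XOR net0 = true XOR true = false
net12 = net2 XOR net8 = true XOR false = true

net5 = false; net7 = true; net12 = true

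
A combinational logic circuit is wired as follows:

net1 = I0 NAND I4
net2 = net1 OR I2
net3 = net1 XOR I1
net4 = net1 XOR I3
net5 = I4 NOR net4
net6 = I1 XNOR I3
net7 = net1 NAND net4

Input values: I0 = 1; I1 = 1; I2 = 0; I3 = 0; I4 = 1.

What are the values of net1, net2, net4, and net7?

net1 = I0 NAND I4 = 1 NAND 1 = 0
net2 = net1 OR I2 = 0 OR 0 = 0
net4 = net1 XOR I3 = 0 XOR 0 = 0
net7 = net1 NAND net4 = 0 NAND 0 = 1

net1 = 0  net2 = 0  net4 = 0  net7 = 1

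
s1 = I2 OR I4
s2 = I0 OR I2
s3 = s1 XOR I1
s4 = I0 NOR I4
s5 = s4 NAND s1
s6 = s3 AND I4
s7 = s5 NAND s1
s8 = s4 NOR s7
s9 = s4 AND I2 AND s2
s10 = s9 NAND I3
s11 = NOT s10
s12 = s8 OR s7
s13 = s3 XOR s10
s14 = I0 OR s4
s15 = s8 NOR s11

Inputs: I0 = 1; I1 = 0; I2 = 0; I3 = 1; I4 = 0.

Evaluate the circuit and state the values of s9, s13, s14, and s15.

s1 = I2 OR I4 = 0 OR 0 = 0
s2 = I0 OR I2 = 1 OR 0 = 1
s3 = s1 XOR I1 = 0 XOR 0 = 0
s4 = I0 NOR I4 = 1 NOR 0 = 0
s5 = s4 NAND s1 = 0 NAND 0 = 1
s7 = s5 NAND s1 = 1 NAND 0 = 1
s8 = s4 NOR s7 = 0 NOR 1 = 0
s9 = s4 AND I2 AND s2 = 0 AND 0 AND 1 = 0
s10 = s9 NAND I3 = 0 NAND 1 = 1
s11 = NOT s10 = NOT 1 = 0
s13 = s3 XOR s10 = 0 XOR 1 = 1
s14 = I0 OR s4 = 1 OR 0 = 1
s15 = s8 NOR s11 = 0 NOR 0 = 1

s9 = 0; s13 = 1; s14 = 1; s15 = 1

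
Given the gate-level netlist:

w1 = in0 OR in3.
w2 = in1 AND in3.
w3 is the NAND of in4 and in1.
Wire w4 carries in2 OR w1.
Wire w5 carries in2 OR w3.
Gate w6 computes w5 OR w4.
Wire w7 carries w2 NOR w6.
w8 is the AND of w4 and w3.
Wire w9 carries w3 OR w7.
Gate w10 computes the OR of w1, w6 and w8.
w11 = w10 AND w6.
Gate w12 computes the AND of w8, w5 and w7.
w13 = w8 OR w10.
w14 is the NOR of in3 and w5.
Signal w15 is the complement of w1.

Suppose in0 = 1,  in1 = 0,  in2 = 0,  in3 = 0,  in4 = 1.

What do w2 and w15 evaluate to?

w2 = 0  w15 = 0

w1 = in0 OR in3 = 1 OR 0 = 1
w2 = in1 AND in3 = 0 AND 0 = 0
w15 = NOT w1 = NOT 1 = 0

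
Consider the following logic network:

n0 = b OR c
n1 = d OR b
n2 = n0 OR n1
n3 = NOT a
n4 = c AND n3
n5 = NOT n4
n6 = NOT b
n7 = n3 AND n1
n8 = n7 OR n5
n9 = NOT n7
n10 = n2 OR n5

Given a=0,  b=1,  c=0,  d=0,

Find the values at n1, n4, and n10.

n1 = 1, n4 = 0, n10 = 1

n0 = b OR c = 1 OR 0 = 1
n1 = d OR b = 0 OR 1 = 1
n2 = n0 OR n1 = 1 OR 1 = 1
n3 = NOT a = NOT 0 = 1
n4 = c AND n3 = 0 AND 1 = 0
n5 = NOT n4 = NOT 0 = 1
n10 = n2 OR n5 = 1 OR 1 = 1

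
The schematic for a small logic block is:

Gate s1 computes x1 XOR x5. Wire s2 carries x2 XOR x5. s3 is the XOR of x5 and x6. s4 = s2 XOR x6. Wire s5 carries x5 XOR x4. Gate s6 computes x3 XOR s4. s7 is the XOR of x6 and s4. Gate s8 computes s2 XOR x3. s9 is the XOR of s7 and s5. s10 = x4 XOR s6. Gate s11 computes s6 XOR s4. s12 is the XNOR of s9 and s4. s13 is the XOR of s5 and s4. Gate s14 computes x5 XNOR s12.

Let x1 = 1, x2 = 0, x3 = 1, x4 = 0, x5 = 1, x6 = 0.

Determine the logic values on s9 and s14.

s9 = 0  s14 = 0

s2 = x2 XOR x5 = 0 XOR 1 = 1
s4 = s2 XOR x6 = 1 XOR 0 = 1
s5 = x5 XOR x4 = 1 XOR 0 = 1
s7 = x6 XOR s4 = 0 XOR 1 = 1
s9 = s7 XOR s5 = 1 XOR 1 = 0
s12 = s9 XNOR s4 = 0 XNOR 1 = 0
s14 = x5 XNOR s12 = 1 XNOR 0 = 0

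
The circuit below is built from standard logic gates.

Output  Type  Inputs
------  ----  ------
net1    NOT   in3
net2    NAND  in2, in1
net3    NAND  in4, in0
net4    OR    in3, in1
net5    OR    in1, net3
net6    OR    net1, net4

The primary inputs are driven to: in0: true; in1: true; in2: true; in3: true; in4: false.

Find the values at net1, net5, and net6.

net1 = NOT in3 = NOT true = false
net3 = in4 NAND in0 = false NAND true = true
net4 = in3 OR in1 = true OR true = true
net5 = in1 OR net3 = true OR true = true
net6 = net1 OR net4 = false OR true = true

net1 = false, net5 = true, net6 = true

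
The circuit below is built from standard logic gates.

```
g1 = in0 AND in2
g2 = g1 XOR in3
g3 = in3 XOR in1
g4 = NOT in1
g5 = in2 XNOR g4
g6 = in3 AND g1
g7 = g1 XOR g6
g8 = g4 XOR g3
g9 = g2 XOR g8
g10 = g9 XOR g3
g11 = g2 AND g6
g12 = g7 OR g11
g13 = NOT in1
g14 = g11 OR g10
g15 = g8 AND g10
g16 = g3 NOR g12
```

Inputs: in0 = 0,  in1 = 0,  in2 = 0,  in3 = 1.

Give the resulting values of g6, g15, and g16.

g6 = 0  g15 = 0  g16 = 0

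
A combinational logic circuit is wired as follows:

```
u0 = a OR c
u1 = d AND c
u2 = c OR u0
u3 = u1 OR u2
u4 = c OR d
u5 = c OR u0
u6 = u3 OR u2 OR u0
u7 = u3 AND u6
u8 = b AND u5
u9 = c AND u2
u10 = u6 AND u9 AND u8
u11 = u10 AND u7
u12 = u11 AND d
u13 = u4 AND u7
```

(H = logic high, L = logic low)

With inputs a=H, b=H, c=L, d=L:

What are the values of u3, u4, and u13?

u3 = H  u4 = L  u13 = L

u0 = a OR c = H OR L = H
u1 = d AND c = L AND L = L
u2 = c OR u0 = L OR H = H
u3 = u1 OR u2 = L OR H = H
u4 = c OR d = L OR L = L
u6 = u3 OR u2 OR u0 = H OR H OR H = H
u7 = u3 AND u6 = H AND H = H
u13 = u4 AND u7 = L AND H = L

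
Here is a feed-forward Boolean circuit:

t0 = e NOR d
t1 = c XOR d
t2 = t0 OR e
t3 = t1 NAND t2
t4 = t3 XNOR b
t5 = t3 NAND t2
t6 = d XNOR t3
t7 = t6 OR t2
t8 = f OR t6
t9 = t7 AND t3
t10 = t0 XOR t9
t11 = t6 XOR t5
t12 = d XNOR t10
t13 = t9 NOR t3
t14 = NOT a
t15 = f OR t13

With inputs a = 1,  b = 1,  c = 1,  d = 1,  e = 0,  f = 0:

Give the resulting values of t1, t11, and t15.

t1 = 0, t11 = 0, t15 = 0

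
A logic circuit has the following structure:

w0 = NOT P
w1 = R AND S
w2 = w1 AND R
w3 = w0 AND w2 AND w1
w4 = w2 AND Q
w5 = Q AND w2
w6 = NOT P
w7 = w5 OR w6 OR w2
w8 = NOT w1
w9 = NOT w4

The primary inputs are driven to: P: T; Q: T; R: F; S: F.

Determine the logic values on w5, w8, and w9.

w5 = F, w8 = T, w9 = T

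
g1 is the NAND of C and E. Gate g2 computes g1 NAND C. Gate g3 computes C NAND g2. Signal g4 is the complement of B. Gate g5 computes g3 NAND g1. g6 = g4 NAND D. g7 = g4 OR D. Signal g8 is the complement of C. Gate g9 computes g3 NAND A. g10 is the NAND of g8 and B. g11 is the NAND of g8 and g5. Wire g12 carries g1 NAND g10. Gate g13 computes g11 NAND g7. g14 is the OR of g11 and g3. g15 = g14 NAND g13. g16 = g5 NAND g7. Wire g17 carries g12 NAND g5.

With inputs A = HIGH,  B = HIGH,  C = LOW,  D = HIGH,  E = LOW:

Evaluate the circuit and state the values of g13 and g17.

g1 = C NAND E = LOW NAND LOW = HIGH
g2 = g1 NAND C = HIGH NAND LOW = HIGH
g3 = C NAND g2 = LOW NAND HIGH = HIGH
g4 = NOT B = NOT HIGH = LOW
g5 = g3 NAND g1 = HIGH NAND HIGH = LOW
g7 = g4 OR D = LOW OR HIGH = HIGH
g8 = NOT C = NOT LOW = HIGH
g10 = g8 NAND B = HIGH NAND HIGH = LOW
g11 = g8 NAND g5 = HIGH NAND LOW = HIGH
g12 = g1 NAND g10 = HIGH NAND LOW = HIGH
g13 = g11 NAND g7 = HIGH NAND HIGH = LOW
g17 = g12 NAND g5 = HIGH NAND LOW = HIGH

g13 = LOW, g17 = HIGH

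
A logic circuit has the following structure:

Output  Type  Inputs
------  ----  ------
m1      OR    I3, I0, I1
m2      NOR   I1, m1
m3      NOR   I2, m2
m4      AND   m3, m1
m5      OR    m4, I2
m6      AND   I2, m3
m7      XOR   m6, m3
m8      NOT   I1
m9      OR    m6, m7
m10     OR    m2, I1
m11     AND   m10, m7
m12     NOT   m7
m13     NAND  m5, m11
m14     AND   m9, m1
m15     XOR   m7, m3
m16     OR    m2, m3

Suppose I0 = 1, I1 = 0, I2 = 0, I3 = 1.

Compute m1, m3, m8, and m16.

m1 = 1, m3 = 1, m8 = 1, m16 = 1

m1 = I3 OR I0 OR I1 = 1 OR 1 OR 0 = 1
m2 = I1 NOR m1 = 0 NOR 1 = 0
m3 = I2 NOR m2 = 0 NOR 0 = 1
m8 = NOT I1 = NOT 0 = 1
m16 = m2 OR m3 = 0 OR 1 = 1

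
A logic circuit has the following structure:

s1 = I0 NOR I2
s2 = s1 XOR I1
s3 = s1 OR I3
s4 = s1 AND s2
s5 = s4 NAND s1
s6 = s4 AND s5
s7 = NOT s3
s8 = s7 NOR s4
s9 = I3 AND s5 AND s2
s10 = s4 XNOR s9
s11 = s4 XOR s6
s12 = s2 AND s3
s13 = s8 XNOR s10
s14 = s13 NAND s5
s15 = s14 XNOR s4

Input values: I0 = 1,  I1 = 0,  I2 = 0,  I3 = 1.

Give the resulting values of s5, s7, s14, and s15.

s1 = I0 NOR I2 = 1 NOR 0 = 0
s2 = s1 XOR I1 = 0 XOR 0 = 0
s3 = s1 OR I3 = 0 OR 1 = 1
s4 = s1 AND s2 = 0 AND 0 = 0
s5 = s4 NAND s1 = 0 NAND 0 = 1
s7 = NOT s3 = NOT 1 = 0
s8 = s7 NOR s4 = 0 NOR 0 = 1
s9 = I3 AND s5 AND s2 = 1 AND 1 AND 0 = 0
s10 = s4 XNOR s9 = 0 XNOR 0 = 1
s13 = s8 XNOR s10 = 1 XNOR 1 = 1
s14 = s13 NAND s5 = 1 NAND 1 = 0
s15 = s14 XNOR s4 = 0 XNOR 0 = 1

s5 = 1, s7 = 0, s14 = 0, s15 = 1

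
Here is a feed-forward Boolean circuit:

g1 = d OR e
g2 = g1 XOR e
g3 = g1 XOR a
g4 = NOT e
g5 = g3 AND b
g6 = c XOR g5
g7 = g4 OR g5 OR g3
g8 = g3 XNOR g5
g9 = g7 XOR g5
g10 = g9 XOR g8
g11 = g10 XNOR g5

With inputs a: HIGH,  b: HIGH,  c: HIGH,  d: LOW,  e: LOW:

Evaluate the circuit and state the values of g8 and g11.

g8 = HIGH, g11 = HIGH

g1 = d OR e = LOW OR LOW = LOW
g3 = g1 XOR a = LOW XOR HIGH = HIGH
g4 = NOT e = NOT LOW = HIGH
g5 = g3 AND b = HIGH AND HIGH = HIGH
g7 = g4 OR g5 OR g3 = HIGH OR HIGH OR HIGH = HIGH
g8 = g3 XNOR g5 = HIGH XNOR HIGH = HIGH
g9 = g7 XOR g5 = HIGH XOR HIGH = LOW
g10 = g9 XOR g8 = LOW XOR HIGH = HIGH
g11 = g10 XNOR g5 = HIGH XNOR HIGH = HIGH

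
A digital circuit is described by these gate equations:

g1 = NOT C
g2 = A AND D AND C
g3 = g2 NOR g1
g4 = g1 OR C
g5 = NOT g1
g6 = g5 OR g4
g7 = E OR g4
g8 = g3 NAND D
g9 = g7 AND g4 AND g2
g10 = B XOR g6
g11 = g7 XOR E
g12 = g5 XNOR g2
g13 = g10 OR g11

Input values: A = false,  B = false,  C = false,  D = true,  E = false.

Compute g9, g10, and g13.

g1 = NOT C = NOT false = true
g2 = A AND D AND C = false AND true AND false = false
g4 = g1 OR C = true OR false = true
g5 = NOT g1 = NOT true = false
g6 = g5 OR g4 = false OR true = true
g7 = E OR g4 = false OR true = true
g9 = g7 AND g4 AND g2 = true AND true AND false = false
g10 = B XOR g6 = false XOR true = true
g11 = g7 XOR E = true XOR false = true
g13 = g10 OR g11 = true OR true = true

g9 = false, g10 = true, g13 = true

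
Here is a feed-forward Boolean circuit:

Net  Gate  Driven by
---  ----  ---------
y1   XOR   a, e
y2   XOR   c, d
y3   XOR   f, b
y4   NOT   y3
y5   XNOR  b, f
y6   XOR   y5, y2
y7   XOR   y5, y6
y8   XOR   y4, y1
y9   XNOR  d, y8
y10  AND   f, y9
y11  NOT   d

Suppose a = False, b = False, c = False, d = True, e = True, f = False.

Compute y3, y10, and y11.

y3 = False, y10 = False, y11 = False

y1 = a XOR e = False XOR True = True
y3 = f XOR b = False XOR False = False
y4 = NOT y3 = NOT False = True
y8 = y4 XOR y1 = True XOR True = False
y9 = d XNOR y8 = True XNOR False = False
y10 = f AND y9 = False AND False = False
y11 = NOT d = NOT True = False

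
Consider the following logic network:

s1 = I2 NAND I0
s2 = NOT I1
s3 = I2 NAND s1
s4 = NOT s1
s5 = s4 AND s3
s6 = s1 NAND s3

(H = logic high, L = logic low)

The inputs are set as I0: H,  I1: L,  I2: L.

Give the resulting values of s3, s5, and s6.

s3 = H  s5 = L  s6 = L

s1 = I2 NAND I0 = L NAND H = H
s3 = I2 NAND s1 = L NAND H = H
s4 = NOT s1 = NOT H = L
s5 = s4 AND s3 = L AND H = L
s6 = s1 NAND s3 = H NAND H = L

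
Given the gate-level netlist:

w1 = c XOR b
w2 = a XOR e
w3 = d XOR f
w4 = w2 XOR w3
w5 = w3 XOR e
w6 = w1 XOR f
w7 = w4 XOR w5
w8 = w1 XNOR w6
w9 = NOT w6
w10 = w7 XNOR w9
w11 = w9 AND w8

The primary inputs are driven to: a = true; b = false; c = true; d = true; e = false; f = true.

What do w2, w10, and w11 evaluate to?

w2 = true, w10 = true, w11 = false

w1 = c XOR b = true XOR false = true
w2 = a XOR e = true XOR false = true
w3 = d XOR f = true XOR true = false
w4 = w2 XOR w3 = true XOR false = true
w5 = w3 XOR e = false XOR false = false
w6 = w1 XOR f = true XOR true = false
w7 = w4 XOR w5 = true XOR false = true
w8 = w1 XNOR w6 = true XNOR false = false
w9 = NOT w6 = NOT false = true
w10 = w7 XNOR w9 = true XNOR true = true
w11 = w9 AND w8 = true AND false = false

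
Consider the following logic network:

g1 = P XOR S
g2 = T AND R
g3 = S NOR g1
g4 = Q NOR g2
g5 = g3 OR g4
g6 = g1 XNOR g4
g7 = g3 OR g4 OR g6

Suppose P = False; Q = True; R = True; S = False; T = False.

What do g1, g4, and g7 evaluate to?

g1 = False  g4 = False  g7 = True

g1 = P XOR S = False XOR False = False
g2 = T AND R = False AND True = False
g3 = S NOR g1 = False NOR False = True
g4 = Q NOR g2 = True NOR False = False
g6 = g1 XNOR g4 = False XNOR False = True
g7 = g3 OR g4 OR g6 = True OR False OR True = True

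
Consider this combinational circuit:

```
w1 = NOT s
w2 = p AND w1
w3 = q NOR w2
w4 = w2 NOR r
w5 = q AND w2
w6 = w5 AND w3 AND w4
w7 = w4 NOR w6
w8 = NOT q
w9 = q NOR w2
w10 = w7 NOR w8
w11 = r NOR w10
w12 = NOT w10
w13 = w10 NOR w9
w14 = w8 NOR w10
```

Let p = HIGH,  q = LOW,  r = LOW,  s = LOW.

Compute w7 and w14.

w7 = HIGH  w14 = LOW

w1 = NOT s = NOT LOW = HIGH
w2 = p AND w1 = HIGH AND HIGH = HIGH
w3 = q NOR w2 = LOW NOR HIGH = LOW
w4 = w2 NOR r = HIGH NOR LOW = LOW
w5 = q AND w2 = LOW AND HIGH = LOW
w6 = w5 AND w3 AND w4 = LOW AND LOW AND LOW = LOW
w7 = w4 NOR w6 = LOW NOR LOW = HIGH
w8 = NOT q = NOT LOW = HIGH
w10 = w7 NOR w8 = HIGH NOR HIGH = LOW
w14 = w8 NOR w10 = HIGH NOR LOW = LOW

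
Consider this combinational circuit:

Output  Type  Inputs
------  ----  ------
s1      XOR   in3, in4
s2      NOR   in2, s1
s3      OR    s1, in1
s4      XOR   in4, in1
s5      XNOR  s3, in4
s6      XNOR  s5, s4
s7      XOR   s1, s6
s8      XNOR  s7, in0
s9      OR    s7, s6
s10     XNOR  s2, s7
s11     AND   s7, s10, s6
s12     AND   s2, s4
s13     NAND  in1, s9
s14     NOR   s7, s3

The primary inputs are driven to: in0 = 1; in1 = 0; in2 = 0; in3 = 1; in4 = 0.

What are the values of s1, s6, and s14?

s1 = in3 XOR in4 = 1 XOR 0 = 1
s3 = s1 OR in1 = 1 OR 0 = 1
s4 = in4 XOR in1 = 0 XOR 0 = 0
s5 = s3 XNOR in4 = 1 XNOR 0 = 0
s6 = s5 XNOR s4 = 0 XNOR 0 = 1
s7 = s1 XOR s6 = 1 XOR 1 = 0
s14 = s7 NOR s3 = 0 NOR 1 = 0

s1 = 1; s6 = 1; s14 = 0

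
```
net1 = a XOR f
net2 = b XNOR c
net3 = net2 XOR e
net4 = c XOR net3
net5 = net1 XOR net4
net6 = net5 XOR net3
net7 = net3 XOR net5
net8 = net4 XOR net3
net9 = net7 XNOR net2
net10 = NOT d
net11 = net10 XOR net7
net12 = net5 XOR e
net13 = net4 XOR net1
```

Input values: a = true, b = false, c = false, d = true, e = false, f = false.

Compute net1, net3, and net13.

net1 = a XOR f = true XOR false = true
net2 = b XNOR c = false XNOR false = true
net3 = net2 XOR e = true XOR false = true
net4 = c XOR net3 = false XOR true = true
net13 = net4 XOR net1 = true XOR true = false

net1 = true, net3 = true, net13 = false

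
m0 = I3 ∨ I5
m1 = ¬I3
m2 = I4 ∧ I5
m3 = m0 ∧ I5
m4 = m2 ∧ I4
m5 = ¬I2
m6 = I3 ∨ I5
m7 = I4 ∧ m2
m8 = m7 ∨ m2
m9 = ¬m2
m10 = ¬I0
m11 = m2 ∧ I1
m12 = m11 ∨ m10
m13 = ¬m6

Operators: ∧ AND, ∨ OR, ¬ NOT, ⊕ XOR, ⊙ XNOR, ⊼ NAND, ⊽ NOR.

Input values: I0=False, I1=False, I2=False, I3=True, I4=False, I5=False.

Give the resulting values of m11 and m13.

m11 = False  m13 = False

m2 = I4 AND I5 = False AND False = False
m6 = I3 OR I5 = True OR False = True
m11 = m2 AND I1 = False AND False = False
m13 = NOT m6 = NOT True = False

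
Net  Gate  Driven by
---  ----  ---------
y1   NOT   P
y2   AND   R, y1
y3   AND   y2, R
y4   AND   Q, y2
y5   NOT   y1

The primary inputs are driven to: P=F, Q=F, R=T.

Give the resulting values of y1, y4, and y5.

y1 = NOT P = NOT F = T
y2 = R AND y1 = T AND T = T
y4 = Q AND y2 = F AND T = F
y5 = NOT y1 = NOT T = F

y1 = T  y4 = F  y5 = F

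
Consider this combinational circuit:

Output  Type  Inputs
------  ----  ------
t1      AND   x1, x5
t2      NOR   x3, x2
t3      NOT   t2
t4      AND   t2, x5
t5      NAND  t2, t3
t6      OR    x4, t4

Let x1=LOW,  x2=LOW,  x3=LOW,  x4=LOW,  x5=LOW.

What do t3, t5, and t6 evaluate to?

t2 = x3 NOR x2 = LOW NOR LOW = HIGH
t3 = NOT t2 = NOT HIGH = LOW
t4 = t2 AND x5 = HIGH AND LOW = LOW
t5 = t2 NAND t3 = HIGH NAND LOW = HIGH
t6 = x4 OR t4 = LOW OR LOW = LOW

t3 = LOW, t5 = HIGH, t6 = LOW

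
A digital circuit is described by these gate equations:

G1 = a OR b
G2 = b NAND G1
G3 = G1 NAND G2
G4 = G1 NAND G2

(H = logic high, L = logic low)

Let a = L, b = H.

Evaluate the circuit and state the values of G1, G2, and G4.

G1 = a OR b = L OR H = H
G2 = b NAND G1 = H NAND H = L
G4 = G1 NAND G2 = H NAND L = H

G1 = H, G2 = L, G4 = H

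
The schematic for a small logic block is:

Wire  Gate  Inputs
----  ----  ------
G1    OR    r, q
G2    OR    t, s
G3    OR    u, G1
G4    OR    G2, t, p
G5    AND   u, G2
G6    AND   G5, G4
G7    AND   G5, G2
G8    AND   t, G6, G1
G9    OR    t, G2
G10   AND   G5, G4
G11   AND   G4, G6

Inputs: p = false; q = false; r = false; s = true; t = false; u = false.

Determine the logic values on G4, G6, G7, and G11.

G4 = true, G6 = false, G7 = false, G11 = false

G2 = t OR s = false OR true = true
G4 = G2 OR t OR p = true OR false OR false = true
G5 = u AND G2 = false AND true = false
G6 = G5 AND G4 = false AND true = false
G7 = G5 AND G2 = false AND true = false
G11 = G4 AND G6 = true AND false = false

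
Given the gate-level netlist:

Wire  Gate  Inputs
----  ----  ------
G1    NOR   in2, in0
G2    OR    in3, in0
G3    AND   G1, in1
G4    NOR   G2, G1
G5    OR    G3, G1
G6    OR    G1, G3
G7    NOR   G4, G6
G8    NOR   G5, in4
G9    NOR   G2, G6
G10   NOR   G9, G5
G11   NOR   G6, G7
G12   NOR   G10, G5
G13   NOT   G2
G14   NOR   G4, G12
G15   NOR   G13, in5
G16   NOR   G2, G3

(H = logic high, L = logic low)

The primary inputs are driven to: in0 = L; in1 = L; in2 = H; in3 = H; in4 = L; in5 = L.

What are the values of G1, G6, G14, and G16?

G1 = L; G6 = L; G14 = H; G16 = L

G1 = in2 NOR in0 = H NOR L = L
G2 = in3 OR in0 = H OR L = H
G3 = G1 AND in1 = L AND L = L
G4 = G2 NOR G1 = H NOR L = L
G5 = G3 OR G1 = L OR L = L
G6 = G1 OR G3 = L OR L = L
G9 = G2 NOR G6 = H NOR L = L
G10 = G9 NOR G5 = L NOR L = H
G12 = G10 NOR G5 = H NOR L = L
G14 = G4 NOR G12 = L NOR L = H
G16 = G2 NOR G3 = H NOR L = L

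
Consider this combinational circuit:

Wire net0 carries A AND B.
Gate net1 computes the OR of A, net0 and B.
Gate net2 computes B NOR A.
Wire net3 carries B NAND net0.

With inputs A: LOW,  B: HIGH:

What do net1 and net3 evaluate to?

net1 = HIGH, net3 = HIGH

net0 = A AND B = LOW AND HIGH = LOW
net1 = A OR net0 OR B = LOW OR LOW OR HIGH = HIGH
net3 = B NAND net0 = HIGH NAND LOW = HIGH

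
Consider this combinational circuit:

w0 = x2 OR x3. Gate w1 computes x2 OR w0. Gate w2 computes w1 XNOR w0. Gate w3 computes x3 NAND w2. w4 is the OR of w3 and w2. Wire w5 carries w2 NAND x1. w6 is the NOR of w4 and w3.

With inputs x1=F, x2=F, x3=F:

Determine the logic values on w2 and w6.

w2 = T, w6 = F

w0 = x2 OR x3 = F OR F = F
w1 = x2 OR w0 = F OR F = F
w2 = w1 XNOR w0 = F XNOR F = T
w3 = x3 NAND w2 = F NAND T = T
w4 = w3 OR w2 = T OR T = T
w6 = w4 NOR w3 = T NOR T = F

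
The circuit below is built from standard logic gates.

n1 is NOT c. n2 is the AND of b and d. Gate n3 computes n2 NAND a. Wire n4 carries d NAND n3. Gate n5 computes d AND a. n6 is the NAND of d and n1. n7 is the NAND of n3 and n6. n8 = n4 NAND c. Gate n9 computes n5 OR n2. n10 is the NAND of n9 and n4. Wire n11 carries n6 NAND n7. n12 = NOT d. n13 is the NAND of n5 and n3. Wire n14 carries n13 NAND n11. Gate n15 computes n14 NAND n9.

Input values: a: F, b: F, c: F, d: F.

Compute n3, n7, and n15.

n1 = NOT c = NOT F = T
n2 = b AND d = F AND F = F
n3 = n2 NAND a = F NAND F = T
n5 = d AND a = F AND F = F
n6 = d NAND n1 = F NAND T = T
n7 = n3 NAND n6 = T NAND T = F
n9 = n5 OR n2 = F OR F = F
n11 = n6 NAND n7 = T NAND F = T
n13 = n5 NAND n3 = F NAND T = T
n14 = n13 NAND n11 = T NAND T = F
n15 = n14 NAND n9 = F NAND F = T

n3 = T  n7 = F  n15 = T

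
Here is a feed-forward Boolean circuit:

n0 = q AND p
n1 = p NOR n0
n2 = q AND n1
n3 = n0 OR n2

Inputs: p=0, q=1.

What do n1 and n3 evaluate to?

n0 = q AND p = 1 AND 0 = 0
n1 = p NOR n0 = 0 NOR 0 = 1
n2 = q AND n1 = 1 AND 1 = 1
n3 = n0 OR n2 = 0 OR 1 = 1

n1 = 1; n3 = 1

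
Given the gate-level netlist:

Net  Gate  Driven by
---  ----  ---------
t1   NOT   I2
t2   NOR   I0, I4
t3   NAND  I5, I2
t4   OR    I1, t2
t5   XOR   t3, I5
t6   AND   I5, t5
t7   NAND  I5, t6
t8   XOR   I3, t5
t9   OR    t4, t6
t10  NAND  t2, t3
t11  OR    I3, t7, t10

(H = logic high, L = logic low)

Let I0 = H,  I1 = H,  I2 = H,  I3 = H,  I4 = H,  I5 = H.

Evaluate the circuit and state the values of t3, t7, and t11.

t3 = L  t7 = L  t11 = H

t2 = I0 NOR I4 = H NOR H = L
t3 = I5 NAND I2 = H NAND H = L
t5 = t3 XOR I5 = L XOR H = H
t6 = I5 AND t5 = H AND H = H
t7 = I5 NAND t6 = H NAND H = L
t10 = t2 NAND t3 = L NAND L = H
t11 = I3 OR t7 OR t10 = H OR L OR H = H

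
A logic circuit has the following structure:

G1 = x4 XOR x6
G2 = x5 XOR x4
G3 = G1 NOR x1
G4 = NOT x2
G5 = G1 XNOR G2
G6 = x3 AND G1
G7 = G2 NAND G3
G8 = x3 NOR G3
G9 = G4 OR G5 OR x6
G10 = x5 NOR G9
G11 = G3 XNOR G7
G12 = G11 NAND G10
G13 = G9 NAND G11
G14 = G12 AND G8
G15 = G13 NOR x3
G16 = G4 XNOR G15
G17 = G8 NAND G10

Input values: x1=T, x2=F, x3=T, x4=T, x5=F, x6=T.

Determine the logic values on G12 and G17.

G1 = x4 XOR x6 = T XOR T = F
G2 = x5 XOR x4 = F XOR T = T
G3 = G1 NOR x1 = F NOR T = F
G4 = NOT x2 = NOT F = T
G5 = G1 XNOR G2 = F XNOR T = F
G7 = G2 NAND G3 = T NAND F = T
G8 = x3 NOR G3 = T NOR F = F
G9 = G4 OR G5 OR x6 = T OR F OR T = T
G10 = x5 NOR G9 = F NOR T = F
G11 = G3 XNOR G7 = F XNOR T = F
G12 = G11 NAND G10 = F NAND F = T
G17 = G8 NAND G10 = F NAND F = T

G12 = T, G17 = T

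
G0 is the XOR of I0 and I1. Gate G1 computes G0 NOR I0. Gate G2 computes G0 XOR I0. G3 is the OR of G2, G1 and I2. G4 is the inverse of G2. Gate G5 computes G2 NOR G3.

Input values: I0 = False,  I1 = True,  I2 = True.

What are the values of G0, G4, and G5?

G0 = I0 XOR I1 = False XOR True = True
G1 = G0 NOR I0 = True NOR False = False
G2 = G0 XOR I0 = True XOR False = True
G3 = G2 OR G1 OR I2 = True OR False OR True = True
G4 = NOT G2 = NOT True = False
G5 = G2 NOR G3 = True NOR True = False

G0 = True; G4 = False; G5 = False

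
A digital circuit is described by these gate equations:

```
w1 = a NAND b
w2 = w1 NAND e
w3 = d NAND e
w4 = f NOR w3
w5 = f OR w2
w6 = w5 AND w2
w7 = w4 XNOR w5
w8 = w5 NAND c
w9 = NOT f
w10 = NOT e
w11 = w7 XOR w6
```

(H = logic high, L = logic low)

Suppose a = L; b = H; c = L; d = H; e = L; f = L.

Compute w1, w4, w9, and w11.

w1 = a NAND b = L NAND H = H
w2 = w1 NAND e = H NAND L = H
w3 = d NAND e = H NAND L = H
w4 = f NOR w3 = L NOR H = L
w5 = f OR w2 = L OR H = H
w6 = w5 AND w2 = H AND H = H
w7 = w4 XNOR w5 = L XNOR H = L
w9 = NOT f = NOT L = H
w11 = w7 XOR w6 = L XOR H = H

w1 = H, w4 = L, w9 = H, w11 = H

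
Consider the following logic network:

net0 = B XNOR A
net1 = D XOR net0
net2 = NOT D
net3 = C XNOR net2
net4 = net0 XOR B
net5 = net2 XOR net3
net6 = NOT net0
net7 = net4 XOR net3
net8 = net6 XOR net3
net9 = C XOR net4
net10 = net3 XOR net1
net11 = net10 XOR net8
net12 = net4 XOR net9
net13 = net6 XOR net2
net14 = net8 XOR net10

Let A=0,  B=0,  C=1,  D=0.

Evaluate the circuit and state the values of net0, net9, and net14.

net0 = 1, net9 = 0, net14 = 1

net0 = B XNOR A = 0 XNOR 0 = 1
net1 = D XOR net0 = 0 XOR 1 = 1
net2 = NOT D = NOT 0 = 1
net3 = C XNOR net2 = 1 XNOR 1 = 1
net4 = net0 XOR B = 1 XOR 0 = 1
net6 = NOT net0 = NOT 1 = 0
net8 = net6 XOR net3 = 0 XOR 1 = 1
net9 = C XOR net4 = 1 XOR 1 = 0
net10 = net3 XOR net1 = 1 XOR 1 = 0
net14 = net8 XOR net10 = 1 XOR 0 = 1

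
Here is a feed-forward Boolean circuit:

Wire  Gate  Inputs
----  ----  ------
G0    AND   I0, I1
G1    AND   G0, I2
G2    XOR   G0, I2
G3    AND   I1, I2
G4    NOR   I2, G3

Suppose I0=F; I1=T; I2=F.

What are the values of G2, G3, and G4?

G0 = I0 AND I1 = F AND T = F
G2 = G0 XOR I2 = F XOR F = F
G3 = I1 AND I2 = T AND F = F
G4 = I2 NOR G3 = F NOR F = T

G2 = F, G3 = F, G4 = T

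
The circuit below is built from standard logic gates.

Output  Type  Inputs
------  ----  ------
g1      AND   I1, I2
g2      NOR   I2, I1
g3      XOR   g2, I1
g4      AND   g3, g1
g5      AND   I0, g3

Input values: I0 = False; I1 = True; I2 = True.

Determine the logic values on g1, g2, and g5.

g1 = True  g2 = False  g5 = False

g1 = I1 AND I2 = True AND True = True
g2 = I2 NOR I1 = True NOR True = False
g3 = g2 XOR I1 = False XOR True = True
g5 = I0 AND g3 = False AND True = False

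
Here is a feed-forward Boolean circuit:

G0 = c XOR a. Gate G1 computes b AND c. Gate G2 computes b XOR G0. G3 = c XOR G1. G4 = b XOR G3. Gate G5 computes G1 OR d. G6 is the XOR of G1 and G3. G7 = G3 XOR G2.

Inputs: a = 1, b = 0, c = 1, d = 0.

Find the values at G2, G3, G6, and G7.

G2 = 0; G3 = 1; G6 = 1; G7 = 1

G0 = c XOR a = 1 XOR 1 = 0
G1 = b AND c = 0 AND 1 = 0
G2 = b XOR G0 = 0 XOR 0 = 0
G3 = c XOR G1 = 1 XOR 0 = 1
G6 = G1 XOR G3 = 0 XOR 1 = 1
G7 = G3 XOR G2 = 1 XOR 0 = 1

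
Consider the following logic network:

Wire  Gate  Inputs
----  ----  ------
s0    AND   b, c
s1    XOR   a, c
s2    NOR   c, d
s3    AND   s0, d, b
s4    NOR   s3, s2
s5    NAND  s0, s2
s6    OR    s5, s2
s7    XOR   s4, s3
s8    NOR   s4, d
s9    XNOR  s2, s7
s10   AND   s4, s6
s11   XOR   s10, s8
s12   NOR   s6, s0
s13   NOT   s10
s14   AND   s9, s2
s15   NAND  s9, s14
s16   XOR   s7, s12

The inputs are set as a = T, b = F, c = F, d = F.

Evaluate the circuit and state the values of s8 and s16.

s0 = b AND c = F AND F = F
s2 = c NOR d = F NOR F = T
s3 = s0 AND d AND b = F AND F AND F = F
s4 = s3 NOR s2 = F NOR T = F
s5 = s0 NAND s2 = F NAND T = T
s6 = s5 OR s2 = T OR T = T
s7 = s4 XOR s3 = F XOR F = F
s8 = s4 NOR d = F NOR F = T
s12 = s6 NOR s0 = T NOR F = F
s16 = s7 XOR s12 = F XOR F = F

s8 = T  s16 = F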